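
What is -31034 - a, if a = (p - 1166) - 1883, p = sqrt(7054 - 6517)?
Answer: -27985 - sqrt(537) ≈ -28008.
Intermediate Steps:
p = sqrt(537) ≈ 23.173
a = -3049 + sqrt(537) (a = (sqrt(537) - 1166) - 1883 = (-1166 + sqrt(537)) - 1883 = -3049 + sqrt(537) ≈ -3025.8)
-31034 - a = -31034 - (-3049 + sqrt(537)) = -31034 + (3049 - sqrt(537)) = -27985 - sqrt(537)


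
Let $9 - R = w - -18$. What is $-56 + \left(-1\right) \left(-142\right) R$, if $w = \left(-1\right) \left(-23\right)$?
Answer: $-4600$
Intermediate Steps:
$w = 23$
$R = -32$ ($R = 9 - \left(23 - -18\right) = 9 - \left(23 + 18\right) = 9 - 41 = -32$)
$-56 + \left(-1\right) \left(-142\right) R = -56 + \left(-1\right) \left(-142\right) \left(-32\right) = -56 + 142 \left(-32\right) = -56 - 4544 = -4600$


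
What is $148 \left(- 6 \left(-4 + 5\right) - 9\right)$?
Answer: $-2220$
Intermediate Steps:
$148 \left(- 6 \left(-4 + 5\right) - 9\right) = 148 \left(\left(-6\right) 1 - 9\right) = 148 \left(-6 - 9\right) = 148 \left(-15\right) = -2220$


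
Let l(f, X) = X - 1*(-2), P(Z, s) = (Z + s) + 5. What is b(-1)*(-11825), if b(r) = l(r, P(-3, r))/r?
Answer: 35475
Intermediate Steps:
P(Z, s) = 5 + Z + s
l(f, X) = 2 + X (l(f, X) = X + 2 = 2 + X)
b(r) = (4 + r)/r (b(r) = (2 + (5 - 3 + r))/r = (2 + (2 + r))/r = (4 + r)/r)
b(-1)*(-11825) = ((4 - 1)/(-1))*(-11825) = -1*3*(-11825) = -3*(-11825) = 35475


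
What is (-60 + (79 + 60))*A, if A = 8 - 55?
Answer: -3713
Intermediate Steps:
A = -47
(-60 + (79 + 60))*A = (-60 + (79 + 60))*(-47) = (-60 + 139)*(-47) = 79*(-47) = -3713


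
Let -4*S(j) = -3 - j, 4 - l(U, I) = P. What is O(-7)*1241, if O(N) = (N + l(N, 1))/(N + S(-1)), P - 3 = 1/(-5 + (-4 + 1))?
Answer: 58327/52 ≈ 1121.7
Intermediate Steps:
P = 23/8 (P = 3 + 1/(-5 + (-4 + 1)) = 3 + 1/(-5 - 3) = 3 + 1/(-8) = 3 - ⅛ = 23/8 ≈ 2.8750)
l(U, I) = 9/8 (l(U, I) = 4 - 1*23/8 = 4 - 23/8 = 9/8)
S(j) = ¾ + j/4 (S(j) = -(-3 - j)/4 = ¾ + j/4)
O(N) = (9/8 + N)/(½ + N) (O(N) = (N + 9/8)/(N + (¾ + (¼)*(-1))) = (9/8 + N)/(N + (¾ - ¼)) = (9/8 + N)/(N + ½) = (9/8 + N)/(½ + N))
O(-7)*1241 = ((9 + 8*(-7))/(4*(1 + 2*(-7))))*1241 = ((9 - 56)/(4*(1 - 14)))*1241 = ((¼)*(-47)/(-13))*1241 = ((¼)*(-1/13)*(-47))*1241 = (47/52)*1241 = 58327/52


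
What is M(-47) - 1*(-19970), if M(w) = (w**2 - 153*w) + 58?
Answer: 29428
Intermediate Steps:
M(w) = 58 + w**2 - 153*w
M(-47) - 1*(-19970) = (58 + (-47)**2 - 153*(-47)) - 1*(-19970) = (58 + 2209 + 7191) + 19970 = 9458 + 19970 = 29428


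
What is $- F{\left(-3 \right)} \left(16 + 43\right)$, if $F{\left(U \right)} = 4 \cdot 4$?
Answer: $-944$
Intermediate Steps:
$F{\left(U \right)} = 16$
$- F{\left(-3 \right)} \left(16 + 43\right) = \left(-1\right) 16 \left(16 + 43\right) = \left(-16\right) 59 = -944$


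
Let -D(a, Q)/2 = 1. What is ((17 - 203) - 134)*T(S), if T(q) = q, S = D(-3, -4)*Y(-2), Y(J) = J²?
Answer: 2560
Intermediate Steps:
D(a, Q) = -2 (D(a, Q) = -2*1 = -2)
S = -8 (S = -2*(-2)² = -2*4 = -8)
((17 - 203) - 134)*T(S) = ((17 - 203) - 134)*(-8) = (-186 - 134)*(-8) = -320*(-8) = 2560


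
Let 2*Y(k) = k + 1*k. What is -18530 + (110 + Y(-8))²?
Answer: -8126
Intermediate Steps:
Y(k) = k (Y(k) = (k + 1*k)/2 = (k + k)/2 = (2*k)/2 = k)
-18530 + (110 + Y(-8))² = -18530 + (110 - 8)² = -18530 + 102² = -18530 + 10404 = -8126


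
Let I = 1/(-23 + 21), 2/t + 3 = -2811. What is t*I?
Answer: 1/2814 ≈ 0.00035537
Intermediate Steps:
t = -1/1407 (t = 2/(-3 - 2811) = 2/(-2814) = 2*(-1/2814) = -1/1407 ≈ -0.00071073)
I = -½ (I = 1/(-2) = -½ ≈ -0.50000)
t*I = -1/1407*(-½) = 1/2814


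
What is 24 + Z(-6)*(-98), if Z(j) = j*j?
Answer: -3504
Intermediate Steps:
Z(j) = j²
24 + Z(-6)*(-98) = 24 + (-6)²*(-98) = 24 + 36*(-98) = 24 - 3528 = -3504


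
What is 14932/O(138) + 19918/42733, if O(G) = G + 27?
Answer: 641375626/7050945 ≈ 90.963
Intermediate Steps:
O(G) = 27 + G
14932/O(138) + 19918/42733 = 14932/(27 + 138) + 19918/42733 = 14932/165 + 19918*(1/42733) = 14932*(1/165) + 19918/42733 = 14932/165 + 19918/42733 = 641375626/7050945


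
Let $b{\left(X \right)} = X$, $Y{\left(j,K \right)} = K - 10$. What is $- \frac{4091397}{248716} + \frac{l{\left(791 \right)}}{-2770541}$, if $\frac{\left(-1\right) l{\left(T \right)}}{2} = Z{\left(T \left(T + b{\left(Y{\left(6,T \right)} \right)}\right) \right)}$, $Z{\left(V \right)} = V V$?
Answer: $\frac{769104530822515551}{689077875356} \approx 1.1161 \cdot 10^{6}$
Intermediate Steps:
$Y{\left(j,K \right)} = -10 + K$ ($Y{\left(j,K \right)} = K - 10 = -10 + K$)
$Z{\left(V \right)} = V^{2}$
$l{\left(T \right)} = - 2 T^{2} \left(-10 + 2 T\right)^{2}$ ($l{\left(T \right)} = - 2 \left(T \left(T + \left(-10 + T\right)\right)\right)^{2} = - 2 \left(T \left(-10 + 2 T\right)\right)^{2} = - 2 T^{2} \left(-10 + 2 T\right)^{2}$)
$- \frac{4091397}{248716} + \frac{l{\left(791 \right)}}{-2770541} = - \frac{4091397}{248716} + \frac{\left(-8\right) 791^{2} \left(-5 + 791\right)^{2}}{-2770541} = \left(-4091397\right) \frac{1}{248716} + \left(-8\right) 625681 \cdot 786^{2} \left(- \frac{1}{2770541}\right) = - \frac{4091397}{248716} + \left(-8\right) 625681 \cdot 617796 \left(- \frac{1}{2770541}\right) = - \frac{4091397}{248716} - - \frac{3092345752608}{2770541} = - \frac{4091397}{248716} + \frac{3092345752608}{2770541} = \frac{769104530822515551}{689077875356}$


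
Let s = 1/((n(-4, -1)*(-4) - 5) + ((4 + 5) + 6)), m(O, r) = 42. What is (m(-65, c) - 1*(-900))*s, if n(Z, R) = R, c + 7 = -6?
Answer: 471/7 ≈ 67.286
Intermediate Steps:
c = -13 (c = -7 - 6 = -13)
s = 1/14 (s = 1/((-1*(-4) - 5) + ((4 + 5) + 6)) = 1/((4 - 5) + (9 + 6)) = 1/(-1 + 15) = 1/14 ≈ 0.071429)
(m(-65, c) - 1*(-900))*s = (42 - 1*(-900))*(1/14) = (42 + 900)*(1/14) = 942*(1/14) = 471/7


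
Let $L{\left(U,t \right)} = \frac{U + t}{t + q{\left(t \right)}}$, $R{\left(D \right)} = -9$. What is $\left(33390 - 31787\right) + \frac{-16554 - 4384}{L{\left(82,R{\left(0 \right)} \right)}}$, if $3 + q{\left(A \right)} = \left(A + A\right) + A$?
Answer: $\frac{933601}{73} \approx 12789.0$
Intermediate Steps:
$q{\left(A \right)} = -3 + 3 A$ ($q{\left(A \right)} = -3 + \left(\left(A + A\right) + A\right) = -3 + \left(2 A + A\right) = -3 + 3 A$)
$L{\left(U,t \right)} = \frac{U + t}{-3 + 4 t}$ ($L{\left(U,t \right)} = \frac{U + t}{t + \left(-3 + 3 t\right)} = \frac{U + t}{-3 + 4 t}$)
$\left(33390 - 31787\right) + \frac{-16554 - 4384}{L{\left(82,R{\left(0 \right)} \right)}} = \left(33390 - 31787\right) + \frac{-16554 - 4384}{\frac{1}{-3 + 4 \left(-9\right)} \left(82 - 9\right)} = 1603 - \frac{20938}{\frac{1}{-3 - 36} \cdot 73} = 1603 - \frac{20938}{\frac{1}{-39} \cdot 73} = 1603 - \frac{20938}{\left(- \frac{1}{39}\right) 73} = 1603 - \frac{20938}{- \frac{73}{39}} = 1603 - - \frac{816582}{73} = 1603 + \frac{816582}{73} = \frac{933601}{73}$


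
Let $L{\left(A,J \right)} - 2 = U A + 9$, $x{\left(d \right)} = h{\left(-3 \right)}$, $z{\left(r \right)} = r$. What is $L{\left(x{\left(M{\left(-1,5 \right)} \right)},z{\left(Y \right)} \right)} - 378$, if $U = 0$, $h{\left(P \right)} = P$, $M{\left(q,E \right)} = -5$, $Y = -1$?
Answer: $-367$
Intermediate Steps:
$x{\left(d \right)} = -3$
$L{\left(A,J \right)} = 11$ ($L{\left(A,J \right)} = 2 + \left(0 A + 9\right) = 2 + \left(0 + 9\right) = 2 + 9 = 11$)
$L{\left(x{\left(M{\left(-1,5 \right)} \right)},z{\left(Y \right)} \right)} - 378 = 11 - 378 = -367$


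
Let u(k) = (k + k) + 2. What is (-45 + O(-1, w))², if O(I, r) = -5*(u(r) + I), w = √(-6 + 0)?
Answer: 1900 + 1000*I*√6 ≈ 1900.0 + 2449.5*I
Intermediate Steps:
u(k) = 2 + 2*k (u(k) = 2*k + 2 = 2 + 2*k)
w = I*√6 (w = √(-6) = I*√6 ≈ 2.4495*I)
O(I, r) = -10 - 10*r - 5*I (O(I, r) = -5*((2 + 2*r) + I) = -5*(2 + I + 2*r) = -10 - 10*r - 5*I)
(-45 + O(-1, w))² = (-45 + (-10 - 10*I*√6 - 5*(-1)))² = (-45 + (-10 - 10*I*√6 + 5))² = (-45 + (-5 - 10*I*√6))² = (-50 - 10*I*√6)²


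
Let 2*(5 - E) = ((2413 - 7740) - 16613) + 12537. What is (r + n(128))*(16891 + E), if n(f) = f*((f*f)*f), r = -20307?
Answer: 11594192361055/2 ≈ 5.7971e+12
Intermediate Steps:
n(f) = f⁴ (n(f) = f*(f²*f) = f*f³ = f⁴)
E = 9413/2 (E = 5 - (((2413 - 7740) - 16613) + 12537)/2 = 5 - ((-5327 - 16613) + 12537)/2 = 5 - (-21940 + 12537)/2 = 5 - ½*(-9403) = 5 + 9403/2 = 9413/2 ≈ 4706.5)
(r + n(128))*(16891 + E) = (-20307 + 128⁴)*(16891 + 9413/2) = (-20307 + 268435456)*(43195/2) = 268415149*(43195/2) = 11594192361055/2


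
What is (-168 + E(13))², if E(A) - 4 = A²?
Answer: 25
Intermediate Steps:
E(A) = 4 + A²
(-168 + E(13))² = (-168 + (4 + 13²))² = (-168 + (4 + 169))² = (-168 + 173)² = 5² = 25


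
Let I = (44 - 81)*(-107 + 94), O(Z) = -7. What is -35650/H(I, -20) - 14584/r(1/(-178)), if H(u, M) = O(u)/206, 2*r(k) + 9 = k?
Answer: 1686945004/1603 ≈ 1.0524e+6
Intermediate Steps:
r(k) = -9/2 + k/2
I = 481 (I = -37*(-13) = 481)
H(u, M) = -7/206
-35650/H(I, -20) - 14584/r(1/(-178)) = -35650/(-7/206) - 14584/(-9/2 + (½)/(-178)) = -35650*(-206/7) - 14584/(-9/2 + (½)*(-1/178)) = 7343900/7 - 14584/(-9/2 - 1/356) = 7343900/7 - 14584/(-1603/356) = 7343900/7 - 14584*(-356/1603) = 7343900/7 + 5191904/1603 = 1686945004/1603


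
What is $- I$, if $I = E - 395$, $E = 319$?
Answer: $76$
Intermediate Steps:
$I = -76$ ($I = 319 - 395 = -76$)
$- I = \left(-1\right) \left(-76\right) = 76$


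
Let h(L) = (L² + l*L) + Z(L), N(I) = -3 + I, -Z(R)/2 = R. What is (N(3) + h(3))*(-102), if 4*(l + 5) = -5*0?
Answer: 1224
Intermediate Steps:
l = -5 (l = -5 + (-5*0)/4 = -5 + (¼)*0 = -5 + 0 = -5)
Z(R) = -2*R
h(L) = L² - 7*L (h(L) = (L² - 5*L) - 2*L = L² - 7*L)
(N(3) + h(3))*(-102) = ((-3 + 3) + 3*(-7 + 3))*(-102) = (0 + 3*(-4))*(-102) = (0 - 12)*(-102) = -12*(-102) = 1224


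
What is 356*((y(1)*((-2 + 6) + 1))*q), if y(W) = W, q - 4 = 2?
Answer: 10680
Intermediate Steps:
q = 6 (q = 4 + 2 = 6)
356*((y(1)*((-2 + 6) + 1))*q) = 356*((1*((-2 + 6) + 1))*6) = 356*((1*(4 + 1))*6) = 356*((1*5)*6) = 356*(5*6) = 356*30 = 10680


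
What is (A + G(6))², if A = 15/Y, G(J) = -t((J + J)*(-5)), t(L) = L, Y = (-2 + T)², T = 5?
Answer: 34225/9 ≈ 3802.8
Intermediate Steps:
Y = 9 (Y = (-2 + 5)² = 3² = 9)
G(J) = 10*J (G(J) = -(J + J)*(-5) = -2*J*(-5) = -(-10)*J = 10*J)
A = 5/3 (A = 15/9 = 15*(⅑) = 5/3 ≈ 1.6667)
(A + G(6))² = (5/3 + 10*6)² = (5/3 + 60)² = (185/3)² = 34225/9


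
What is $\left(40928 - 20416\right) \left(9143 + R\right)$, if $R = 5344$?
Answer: $297157344$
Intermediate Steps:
$\left(40928 - 20416\right) \left(9143 + R\right) = \left(40928 - 20416\right) \left(9143 + 5344\right) = 20512 \cdot 14487 = 297157344$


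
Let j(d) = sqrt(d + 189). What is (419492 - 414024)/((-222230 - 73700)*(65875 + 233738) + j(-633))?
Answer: -20200722908005/327557880957717937856 - 1367*I*sqrt(111)/982673642873153813568 ≈ -6.1671e-8 - 1.4656e-17*I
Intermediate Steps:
j(d) = sqrt(189 + d)
(419492 - 414024)/((-222230 - 73700)*(65875 + 233738) + j(-633)) = (419492 - 414024)/((-222230 - 73700)*(65875 + 233738) + sqrt(189 - 633)) = 5468/(-295930*299613 + sqrt(-444)) = 5468/(-88664475090 + 2*I*sqrt(111))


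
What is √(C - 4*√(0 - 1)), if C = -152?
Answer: 2*√(-38 - I) ≈ 0.16221 - 12.33*I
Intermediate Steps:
√(C - 4*√(0 - 1)) = √(-152 - 4*√(0 - 1)) = √(-152 - 4*I)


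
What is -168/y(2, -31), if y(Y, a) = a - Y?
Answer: 56/11 ≈ 5.0909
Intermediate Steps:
-168/y(2, -31) = -168/(-31 - 1*2) = -168/(-31 - 2) = -168/(-33) = -168*(-1/33) = 56/11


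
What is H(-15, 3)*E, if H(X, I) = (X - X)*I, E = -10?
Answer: 0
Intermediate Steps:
H(X, I) = 0 (H(X, I) = 0*I = 0)
H(-15, 3)*E = 0*(-10) = 0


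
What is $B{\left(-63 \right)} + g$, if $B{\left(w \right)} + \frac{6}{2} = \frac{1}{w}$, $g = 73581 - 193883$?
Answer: $- \frac{7579216}{63} \approx -1.2031 \cdot 10^{5}$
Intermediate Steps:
$g = -120302$
$B{\left(w \right)} = -3 + \frac{1}{w}$
$B{\left(-63 \right)} + g = \left(-3 + \frac{1}{-63}\right) - 120302 = \left(-3 - \frac{1}{63}\right) - 120302 = - \frac{190}{63} - 120302 = - \frac{7579216}{63}$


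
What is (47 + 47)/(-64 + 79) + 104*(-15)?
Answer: -23306/15 ≈ -1553.7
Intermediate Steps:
(47 + 47)/(-64 + 79) + 104*(-15) = 94/15 - 1560 = -23306/15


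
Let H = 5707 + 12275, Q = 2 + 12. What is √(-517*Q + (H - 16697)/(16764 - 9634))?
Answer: I*√14717932806/1426 ≈ 85.075*I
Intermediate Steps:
Q = 14
H = 17982
√(-517*Q + (H - 16697)/(16764 - 9634)) = √(-517*14 + (17982 - 16697)/(16764 - 9634)) = √(-7238 + 1285/7130) = √(-7238 + 1285*(1/7130)) = √(-7238 + 257/1426) = √(-10321131/1426) = I*√14717932806/1426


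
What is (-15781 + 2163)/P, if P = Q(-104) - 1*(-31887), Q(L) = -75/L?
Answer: -1416272/3316323 ≈ -0.42706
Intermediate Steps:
P = 3316323/104 (P = -75/(-104) - 1*(-31887) = -75*(-1/104) + 31887 = 75/104 + 31887 = 3316323/104 ≈ 31888.)
(-15781 + 2163)/P = (-15781 + 2163)/(3316323/104) = -13618*104/3316323 = -1416272/3316323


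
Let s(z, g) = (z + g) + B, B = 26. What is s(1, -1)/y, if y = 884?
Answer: 1/34 ≈ 0.029412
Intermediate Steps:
s(z, g) = 26 + g + z (s(z, g) = (z + g) + 26 = (g + z) + 26 = 26 + g + z)
s(1, -1)/y = (26 - 1 + 1)/884 = 26*(1/884) = 1/34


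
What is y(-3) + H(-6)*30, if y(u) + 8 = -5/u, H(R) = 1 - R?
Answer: 611/3 ≈ 203.67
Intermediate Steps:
y(u) = -8 - 5/u
y(-3) + H(-6)*30 = (-8 - 5/(-3)) + (1 - 1*(-6))*30 = (-8 - 5*(-⅓)) + (1 + 6)*30 = (-8 + 5/3) + 7*30 = -19/3 + 210 = 611/3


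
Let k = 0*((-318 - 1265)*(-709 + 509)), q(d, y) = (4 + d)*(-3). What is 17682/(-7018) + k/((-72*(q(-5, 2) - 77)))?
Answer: -8841/3509 ≈ -2.5195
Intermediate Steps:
q(d, y) = -12 - 3*d
k = 0 (k = 0*(-1583*(-200)) = 0*316600 = 0)
17682/(-7018) + k/((-72*(q(-5, 2) - 77))) = 17682/(-7018) + 0/((-72*((-12 - 3*(-5)) - 77))) = 17682*(-1/7018) + 0/((-72*((-12 + 15) - 77))) = -8841/3509 + 0/((-72*(3 - 77))) = -8841/3509 + 0/((-72*(-74))) = -8841/3509 + 0/5328 = -8841/3509 + 0*(1/5328) = -8841/3509 + 0 = -8841/3509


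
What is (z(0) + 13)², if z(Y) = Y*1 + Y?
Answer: 169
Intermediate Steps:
z(Y) = 2*Y (z(Y) = Y + Y = 2*Y)
(z(0) + 13)² = (2*0 + 13)² = (0 + 13)² = 13² = 169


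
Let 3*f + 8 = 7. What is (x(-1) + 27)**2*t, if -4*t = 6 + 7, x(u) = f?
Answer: -20800/9 ≈ -2311.1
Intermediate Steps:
f = -1/3 (f = -8/3 + (1/3)*7 = -8/3 + 7/3 = -1/3 ≈ -0.33333)
x(u) = -1/3
t = -13/4 (t = -(6 + 7)/4 = -1/4*13 = -13/4 ≈ -3.2500)
(x(-1) + 27)**2*t = (-1/3 + 27)**2*(-13/4) = (80/3)**2*(-13/4) = (6400/9)*(-13/4) = -20800/9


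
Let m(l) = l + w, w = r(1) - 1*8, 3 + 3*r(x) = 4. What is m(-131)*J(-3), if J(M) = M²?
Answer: -1248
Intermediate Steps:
r(x) = ⅓ (r(x) = -1 + (⅓)*4 = -1 + 4/3 = ⅓)
w = -23/3 (w = ⅓ - 1*8 = ⅓ - 8 = -23/3 ≈ -7.6667)
m(l) = -23/3 + l (m(l) = l - 23/3 = -23/3 + l)
m(-131)*J(-3) = (-23/3 - 131)*(-3)² = -416/3*9 = -1248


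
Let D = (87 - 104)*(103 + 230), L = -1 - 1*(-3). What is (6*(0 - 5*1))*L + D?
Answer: -5721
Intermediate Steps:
L = 2 (L = -1 + 3 = 2)
D = -5661 (D = -17*333 = -5661)
(6*(0 - 5*1))*L + D = (6*(0 - 5*1))*2 - 5661 = (6*(0 - 5))*2 - 5661 = (6*(-5))*2 - 5661 = -30*2 - 5661 = -60 - 5661 = -5721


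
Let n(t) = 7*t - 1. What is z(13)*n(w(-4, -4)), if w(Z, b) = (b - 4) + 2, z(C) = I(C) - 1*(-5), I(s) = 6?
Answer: -473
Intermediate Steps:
z(C) = 11 (z(C) = 6 - 1*(-5) = 6 + 5 = 11)
w(Z, b) = -2 + b (w(Z, b) = (-4 + b) + 2 = -2 + b)
n(t) = -1 + 7*t
z(13)*n(w(-4, -4)) = 11*(-1 + 7*(-2 - 4)) = 11*(-1 + 7*(-6)) = 11*(-1 - 42) = 11*(-43) = -473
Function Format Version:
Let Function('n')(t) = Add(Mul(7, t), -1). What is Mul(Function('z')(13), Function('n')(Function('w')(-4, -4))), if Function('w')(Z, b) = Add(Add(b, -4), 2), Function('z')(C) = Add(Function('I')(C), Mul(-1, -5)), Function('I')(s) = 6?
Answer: -473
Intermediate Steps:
Function('z')(C) = 11 (Function('z')(C) = Add(6, Mul(-1, -5)) = Add(6, 5) = 11)
Function('w')(Z, b) = Add(-2, b) (Function('w')(Z, b) = Add(Add(-4, b), 2) = Add(-2, b))
Function('n')(t) = Add(-1, Mul(7, t))
Mul(Function('z')(13), Function('n')(Function('w')(-4, -4))) = Mul(11, Add(-1, Mul(7, Add(-2, -4)))) = Mul(11, Add(-1, Mul(7, -6))) = Mul(11, Add(-1, -42)) = Mul(11, -43) = -473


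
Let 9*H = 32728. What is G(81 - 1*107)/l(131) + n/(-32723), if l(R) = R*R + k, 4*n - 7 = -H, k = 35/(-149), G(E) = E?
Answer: 4386623441/167342411484 ≈ 0.026213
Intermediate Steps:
H = 32728/9 (H = (⅑)*32728 = 32728/9 ≈ 3636.4)
k = -35/149 (k = 35*(-1/149) = -35/149 ≈ -0.23490)
n = -32665/36 (n = 7/4 + (-1*32728/9)/4 = 7/4 + (¼)*(-32728/9) = 7/4 - 8182/9 = -32665/36 ≈ -907.36)
l(R) = -35/149 + R² (l(R) = R*R - 35/149 = R² - 35/149 = -35/149 + R²)
G(81 - 1*107)/l(131) + n/(-32723) = (81 - 1*107)/(-35/149 + 131²) - 32665/36/(-32723) = (81 - 107)/(-35/149 + 17161) - 32665/36*(-1/32723) = -26/2556954/149 + 32665/1178028 = -26*149/2556954 + 32665/1178028 = -1937/1278477 + 32665/1178028 = 4386623441/167342411484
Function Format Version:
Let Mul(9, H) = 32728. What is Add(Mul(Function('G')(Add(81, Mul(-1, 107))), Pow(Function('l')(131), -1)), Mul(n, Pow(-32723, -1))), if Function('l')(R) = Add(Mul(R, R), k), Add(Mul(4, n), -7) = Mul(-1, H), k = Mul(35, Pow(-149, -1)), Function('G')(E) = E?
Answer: Rational(4386623441, 167342411484) ≈ 0.026213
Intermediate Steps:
H = Rational(32728, 9) (H = Mul(Rational(1, 9), 32728) = Rational(32728, 9) ≈ 3636.4)
k = Rational(-35, 149) (k = Mul(35, Rational(-1, 149)) = Rational(-35, 149) ≈ -0.23490)
n = Rational(-32665, 36) (n = Add(Rational(7, 4), Mul(Rational(1, 4), Mul(-1, Rational(32728, 9)))) = Add(Rational(7, 4), Mul(Rational(1, 4), Rational(-32728, 9))) = Add(Rational(7, 4), Rational(-8182, 9)) = Rational(-32665, 36) ≈ -907.36)
Function('l')(R) = Add(Rational(-35, 149), Pow(R, 2)) (Function('l')(R) = Add(Mul(R, R), Rational(-35, 149)) = Add(Pow(R, 2), Rational(-35, 149)) = Add(Rational(-35, 149), Pow(R, 2)))
Add(Mul(Function('G')(Add(81, Mul(-1, 107))), Pow(Function('l')(131), -1)), Mul(n, Pow(-32723, -1))) = Add(Mul(Add(81, Mul(-1, 107)), Pow(Add(Rational(-35, 149), Pow(131, 2)), -1)), Mul(Rational(-32665, 36), Pow(-32723, -1))) = Add(Mul(Add(81, -107), Pow(Add(Rational(-35, 149), 17161), -1)), Mul(Rational(-32665, 36), Rational(-1, 32723))) = Add(Mul(-26, Pow(Rational(2556954, 149), -1)), Rational(32665, 1178028)) = Add(Mul(-26, Rational(149, 2556954)), Rational(32665, 1178028)) = Add(Rational(-1937, 1278477), Rational(32665, 1178028)) = Rational(4386623441, 167342411484)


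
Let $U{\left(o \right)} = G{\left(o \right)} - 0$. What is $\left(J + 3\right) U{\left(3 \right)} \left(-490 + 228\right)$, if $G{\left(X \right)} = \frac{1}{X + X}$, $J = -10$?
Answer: $\frac{917}{3} \approx 305.67$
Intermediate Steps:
$G{\left(X \right)} = \frac{1}{2 X}$
$U{\left(o \right)} = \frac{1}{2 o}$ ($U{\left(o \right)} = \frac{1}{2 o} - 0 = \frac{1}{2 o} + 0 = \frac{1}{2 o}$)
$\left(J + 3\right) U{\left(3 \right)} \left(-490 + 228\right) = \left(-10 + 3\right) \frac{1}{2 \cdot 3} \left(-490 + 228\right) = - 7 \cdot \frac{1}{2} \cdot \frac{1}{3} \left(-262\right) = \left(-7\right) \frac{1}{6} \left(-262\right) = \left(- \frac{7}{6}\right) \left(-262\right) = \frac{917}{3}$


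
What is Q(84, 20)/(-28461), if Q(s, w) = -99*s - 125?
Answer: 8441/28461 ≈ 0.29658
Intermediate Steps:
Q(s, w) = -125 - 99*s
Q(84, 20)/(-28461) = (-125 - 99*84)/(-28461) = (-125 - 8316)*(-1/28461) = -8441*(-1/28461) = 8441/28461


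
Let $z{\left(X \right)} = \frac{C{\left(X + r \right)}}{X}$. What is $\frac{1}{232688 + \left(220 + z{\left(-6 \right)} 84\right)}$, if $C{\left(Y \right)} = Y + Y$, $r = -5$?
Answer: $\frac{1}{233216} \approx 4.2879 \cdot 10^{-6}$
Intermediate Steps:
$C{\left(Y \right)} = 2 Y$
$z{\left(X \right)} = \frac{-10 + 2 X}{X}$ ($z{\left(X \right)} = \frac{2 \left(X - 5\right)}{X} = \frac{2 \left(-5 + X\right)}{X} = \frac{-10 + 2 X}{X}$)
$\frac{1}{232688 + \left(220 + z{\left(-6 \right)} 84\right)} = \frac{1}{232688 + \left(220 + \left(2 - \frac{10}{-6}\right) 84\right)} = \frac{1}{232688 + \left(220 + \left(2 - - \frac{5}{3}\right) 84\right)} = \frac{1}{232688 + \left(220 + \left(2 + \frac{5}{3}\right) 84\right)} = \frac{1}{232688 + \left(220 + \frac{11}{3} \cdot 84\right)} = \frac{1}{232688 + \left(220 + 308\right)} = \frac{1}{232688 + 528} = \frac{1}{233216}$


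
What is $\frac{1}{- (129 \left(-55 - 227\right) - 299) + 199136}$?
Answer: $\frac{1}{235813} \approx 4.2406 \cdot 10^{-6}$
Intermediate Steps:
$\frac{1}{- (129 \left(-55 - 227\right) - 299) + 199136} = \frac{1}{- (129 \left(-282\right) - 299) + 199136} = \frac{1}{- (-36378 - 299) + 199136} = \frac{1}{\left(-1\right) \left(-36677\right) + 199136} = \frac{1}{36677 + 199136} = \frac{1}{235813}$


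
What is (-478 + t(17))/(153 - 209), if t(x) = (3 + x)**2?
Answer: 39/28 ≈ 1.3929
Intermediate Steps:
(-478 + t(17))/(153 - 209) = (-478 + (3 + 17)**2)/(153 - 209) = (-478 + 20**2)/(-56) = (-478 + 400)*(-1/56) = -78*(-1/56) = 39/28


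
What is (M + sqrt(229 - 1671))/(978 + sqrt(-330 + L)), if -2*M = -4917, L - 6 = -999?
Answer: 267157/106423 + 7*sqrt(4326)/319269 - 11473*I*sqrt(3)/212846 + 326*I*sqrt(1442)/319269 ≈ 2.5118 - 0.054588*I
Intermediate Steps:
L = -993 (L = 6 - 999 = -993)
M = 4917/2 (M = -1/2*(-4917) = 4917/2 ≈ 2458.5)
(M + sqrt(229 - 1671))/(978 + sqrt(-330 + L)) = (4917/2 + sqrt(229 - 1671))/(978 + sqrt(-330 - 993)) = (4917/2 + sqrt(-1442))/(978 + sqrt(-1323)) = (4917/2 + I*sqrt(1442))/(978 + 21*I*sqrt(3))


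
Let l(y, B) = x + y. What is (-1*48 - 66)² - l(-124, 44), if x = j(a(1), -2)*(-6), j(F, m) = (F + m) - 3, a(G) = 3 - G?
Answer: 13102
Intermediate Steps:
j(F, m) = -3 + F + m
x = 18 (x = (-3 + (3 - 1*1) - 2)*(-6) = (-3 + (3 - 1) - 2)*(-6) = (-3 + 2 - 2)*(-6) = -3*(-6) = 18)
l(y, B) = 18 + y
(-1*48 - 66)² - l(-124, 44) = (-1*48 - 66)² - (18 - 124) = (-48 - 66)² - 1*(-106) = (-114)² + 106 = 12996 + 106 = 13102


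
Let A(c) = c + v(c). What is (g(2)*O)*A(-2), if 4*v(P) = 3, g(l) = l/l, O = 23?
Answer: -115/4 ≈ -28.750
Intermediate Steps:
g(l) = 1
v(P) = ¾ (v(P) = (¼)*3 = ¾)
A(c) = ¾ + c (A(c) = c + ¾ = ¾ + c)
(g(2)*O)*A(-2) = (1*23)*(¾ - 2) = 23*(-5/4) = -115/4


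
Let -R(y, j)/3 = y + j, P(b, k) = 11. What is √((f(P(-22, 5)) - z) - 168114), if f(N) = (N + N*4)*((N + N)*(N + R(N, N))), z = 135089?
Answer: I*√369753 ≈ 608.07*I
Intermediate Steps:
R(y, j) = -3*j - 3*y (R(y, j) = -3*(y + j) = -3*(j + y) = -3*j - 3*y)
f(N) = -50*N³ (f(N) = (N + N*4)*((N + N)*(N + (-3*N - 3*N))) = (N + 4*N)*((2*N)*(N - 6*N)) = (5*N)*((2*N)*(-5*N)) = (5*N)*(-10*N²) = -50*N³)
√((f(P(-22, 5)) - z) - 168114) = √((-50*11³ - 1*135089) - 168114) = √((-50*1331 - 135089) - 168114) = √((-66550 - 135089) - 168114) = √(-201639 - 168114) = √(-369753) = I*√369753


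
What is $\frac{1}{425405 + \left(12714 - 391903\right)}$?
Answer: $\frac{1}{46216} \approx 2.1638 \cdot 10^{-5}$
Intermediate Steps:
$\frac{1}{425405 + \left(12714 - 391903\right)} = \frac{1}{425405 - 379189} = \frac{1}{46216}$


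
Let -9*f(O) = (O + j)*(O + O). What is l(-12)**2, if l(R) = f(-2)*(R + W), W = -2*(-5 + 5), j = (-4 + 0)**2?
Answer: 50176/9 ≈ 5575.1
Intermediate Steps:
j = 16 (j = (-4)**2 = 16)
W = 0 (W = -2*0 = 0)
f(O) = -2*O*(16 + O)/9 (f(O) = -(O + 16)*(O + O)/9 = -(16 + O)*2*O/9 = -2*O*(16 + O)/9)
l(R) = 56*R/9 (l(R) = (-2/9*(-2)*(16 - 2))*(R + 0) = (-2/9*(-2)*14)*R = 56*R/9)
l(-12)**2 = ((56/9)*(-12))**2 = (-224/3)**2 = 50176/9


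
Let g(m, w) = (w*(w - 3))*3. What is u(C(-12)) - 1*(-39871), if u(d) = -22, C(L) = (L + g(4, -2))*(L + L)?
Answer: 39849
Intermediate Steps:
g(m, w) = 3*w*(-3 + w) (g(m, w) = (w*(-3 + w))*3 = 3*w*(-3 + w))
C(L) = 2*L*(30 + L) (C(L) = (L + 3*(-2)*(-3 - 2))*(L + L) = (L + 3*(-2)*(-5))*(2*L) = (L + 30)*(2*L) = (30 + L)*(2*L) = 2*L*(30 + L))
u(C(-12)) - 1*(-39871) = -22 - 1*(-39871) = -22 + 39871 = 39849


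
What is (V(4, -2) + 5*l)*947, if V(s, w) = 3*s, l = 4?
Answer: 30304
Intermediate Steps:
(V(4, -2) + 5*l)*947 = (3*4 + 5*4)*947 = (12 + 20)*947 = 32*947 = 30304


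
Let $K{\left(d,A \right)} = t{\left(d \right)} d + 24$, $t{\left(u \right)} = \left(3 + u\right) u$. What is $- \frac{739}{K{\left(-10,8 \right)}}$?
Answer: $\frac{739}{676} \approx 1.0932$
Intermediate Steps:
$t{\left(u \right)} = u \left(3 + u\right)$
$K{\left(d,A \right)} = 24 + d^{2} \left(3 + d\right)$ ($K{\left(d,A \right)} = d \left(3 + d\right) d + 24 = d^{2} \left(3 + d\right) + 24 = 24 + d^{2} \left(3 + d\right)$)
$- \frac{739}{K{\left(-10,8 \right)}} = - \frac{739}{24 + \left(-10\right)^{2} \left(3 - 10\right)} = - \frac{739}{24 + 100 \left(-7\right)} = - \frac{739}{24 - 700} = - \frac{739}{-676} = \left(-739\right) \left(- \frac{1}{676}\right) = \frac{739}{676}$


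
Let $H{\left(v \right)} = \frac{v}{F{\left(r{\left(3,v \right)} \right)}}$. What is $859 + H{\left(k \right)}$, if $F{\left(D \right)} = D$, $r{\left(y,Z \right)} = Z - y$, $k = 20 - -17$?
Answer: $\frac{29243}{34} \approx 860.09$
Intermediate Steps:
$k = 37$ ($k = 20 + 17 = 37$)
$H{\left(v \right)} = \frac{v}{-3 + v}$ ($H{\left(v \right)} = \frac{v}{v - 3} = \frac{v}{-3 + v}$)
$859 + H{\left(k \right)} = 859 + \frac{37}{-3 + 37} = 859 + \frac{37}{34} = \frac{29243}{34}$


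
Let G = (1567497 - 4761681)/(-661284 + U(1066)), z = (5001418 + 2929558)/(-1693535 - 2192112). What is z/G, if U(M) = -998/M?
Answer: -349423804093012/826914287158323 ≈ -0.42256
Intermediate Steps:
z = -7930976/3885647 (z = 7930976/(-3885647) = 7930976*(-1/3885647) = -7930976/3885647 ≈ -2.0411)
G = 1702500072/352464871 (G = (1567497 - 4761681)/(-661284 - 998/1066) = -3194184/(-661284 - 998*1/1066) = -3194184/(-661284 - 499/533) = -3194184/(-352464871/533) = -3194184*(-533/352464871) = 1702500072/352464871 ≈ 4.8303)
z/G = -7930976/(3885647*1702500072/352464871) = -7930976/3885647*352464871/1702500072 = -349423804093012/826914287158323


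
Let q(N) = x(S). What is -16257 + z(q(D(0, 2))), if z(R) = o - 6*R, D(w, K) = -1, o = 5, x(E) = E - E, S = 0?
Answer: -16252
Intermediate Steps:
x(E) = 0
q(N) = 0
z(R) = 5 - 6*R
-16257 + z(q(D(0, 2))) = -16257 + (5 - 6*0) = -16257 + (5 + 0) = -16257 + 5 = -16252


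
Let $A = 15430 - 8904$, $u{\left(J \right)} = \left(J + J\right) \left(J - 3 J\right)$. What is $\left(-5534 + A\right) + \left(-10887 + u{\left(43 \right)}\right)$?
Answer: $-17291$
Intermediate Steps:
$u{\left(J \right)} = - 4 J^{2}$ ($u{\left(J \right)} = 2 J \left(- 2 J\right) = - 4 J^{2}$)
$A = 6526$
$\left(-5534 + A\right) + \left(-10887 + u{\left(43 \right)}\right) = \left(-5534 + 6526\right) - \left(10887 + 4 \cdot 43^{2}\right) = 992 - 18283 = -17291$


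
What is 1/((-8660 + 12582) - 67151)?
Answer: -1/63229 ≈ -1.5816e-5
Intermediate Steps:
1/((-8660 + 12582) - 67151) = 1/(3922 - 67151) = 1/(-63229) = -1/63229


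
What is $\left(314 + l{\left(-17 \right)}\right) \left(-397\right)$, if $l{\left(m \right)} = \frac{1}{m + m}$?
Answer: $- \frac{4237975}{34} \approx -1.2465 \cdot 10^{5}$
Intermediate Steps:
$l{\left(m \right)} = \frac{1}{2 m}$
$\left(314 + l{\left(-17 \right)}\right) \left(-397\right) = \left(314 + \frac{1}{2 \left(-17\right)}\right) \left(-397\right) = \left(314 + \frac{1}{2} \left(- \frac{1}{17}\right)\right) \left(-397\right) = \left(314 - \frac{1}{34}\right) \left(-397\right) = \frac{10675}{34} \left(-397\right) = - \frac{4237975}{34}$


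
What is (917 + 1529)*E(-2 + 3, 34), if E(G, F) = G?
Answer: 2446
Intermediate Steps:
(917 + 1529)*E(-2 + 3, 34) = (917 + 1529)*(-2 + 3) = 2446*1 = 2446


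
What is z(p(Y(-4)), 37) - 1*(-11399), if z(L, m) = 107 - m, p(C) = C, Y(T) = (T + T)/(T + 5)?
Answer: 11469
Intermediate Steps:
Y(T) = 2*T/(5 + T) (Y(T) = (2*T)/(5 + T) = 2*T/(5 + T))
z(p(Y(-4)), 37) - 1*(-11399) = (107 - 1*37) - 1*(-11399) = (107 - 37) + 11399 = 70 + 11399 = 11469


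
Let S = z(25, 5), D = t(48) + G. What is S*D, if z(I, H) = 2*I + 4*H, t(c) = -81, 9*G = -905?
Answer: -114380/9 ≈ -12709.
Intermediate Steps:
G = -905/9 (G = (⅑)*(-905) = -905/9 ≈ -100.56)
D = -1634/9 (D = -81 - 905/9 = -1634/9 ≈ -181.56)
S = 70 (S = 2*25 + 4*5 = 50 + 20 = 70)
S*D = 70*(-1634/9) = -114380/9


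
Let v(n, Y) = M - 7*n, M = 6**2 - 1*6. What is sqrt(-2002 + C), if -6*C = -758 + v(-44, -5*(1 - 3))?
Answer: 2*I*sqrt(483) ≈ 43.955*I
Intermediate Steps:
M = 30 (M = 36 - 6 = 30)
v(n, Y) = 30 - 7*n
C = 70 (C = -(-758 + (30 - 7*(-44)))/6 = -(-758 + (30 + 308))/6 = -(-758 + 338)/6 = -1/6*(-420) = 70)
sqrt(-2002 + C) = sqrt(-2002 + 70) = sqrt(-1932) = 2*I*sqrt(483)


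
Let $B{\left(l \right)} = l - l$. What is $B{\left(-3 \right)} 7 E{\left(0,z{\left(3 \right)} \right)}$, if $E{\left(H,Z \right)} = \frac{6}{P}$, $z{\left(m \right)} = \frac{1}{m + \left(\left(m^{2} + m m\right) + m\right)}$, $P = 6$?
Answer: $0$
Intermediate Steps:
$z{\left(m \right)} = \frac{1}{2 m + 2 m^{2}}$ ($z{\left(m \right)} = \frac{1}{m + \left(\left(m^{2} + m^{2}\right) + m\right)} = \frac{1}{m + \left(2 m^{2} + m\right)} = \frac{1}{m + \left(m + 2 m^{2}\right)} = \frac{1}{2 m + 2 m^{2}}$)
$E{\left(H,Z \right)} = 1$ ($E{\left(H,Z \right)} = \frac{6}{6} = 6 \cdot \frac{1}{6} = 1$)
$B{\left(l \right)} = 0$
$B{\left(-3 \right)} 7 E{\left(0,z{\left(3 \right)} \right)} = 0 \cdot 7 \cdot 1 = 0 \cdot 1 = 0$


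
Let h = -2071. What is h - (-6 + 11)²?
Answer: -2096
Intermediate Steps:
h - (-6 + 11)² = -2071 - (-6 + 11)² = -2071 - 1*5² = -2071 - 1*25 = -2071 - 25 = -2096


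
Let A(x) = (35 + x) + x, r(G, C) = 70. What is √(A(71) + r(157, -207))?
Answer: √247 ≈ 15.716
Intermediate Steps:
A(x) = 35 + 2*x
√(A(71) + r(157, -207)) = √((35 + 2*71) + 70) = √((35 + 142) + 70) = √(177 + 70) = √247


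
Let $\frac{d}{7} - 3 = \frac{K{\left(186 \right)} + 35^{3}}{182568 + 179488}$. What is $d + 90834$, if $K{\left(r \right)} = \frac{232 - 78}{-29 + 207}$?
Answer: $\frac{365955740373}{4027873} \approx 90856.0$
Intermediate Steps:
$K{\left(r \right)} = \frac{77}{89}$ ($K{\left(r \right)} = \frac{154}{178} = 154 \cdot \frac{1}{178} = \frac{77}{89}$)
$d = \frac{87924291}{4027873}$ ($d = 21 + 7 \frac{\frac{77}{89} + 35^{3}}{182568 + 179488} = 21 + 7 \frac{\frac{77}{89} + 42875}{362056} = 21 + 7 \cdot \frac{3815952}{89} \cdot \frac{1}{362056} = 21 + 7 \cdot \frac{476994}{4027873} = 21 + \frac{3338958}{4027873} = \frac{87924291}{4027873} \approx 21.829$)
$d + 90834 = \frac{87924291}{4027873} + 90834 = \frac{365955740373}{4027873}$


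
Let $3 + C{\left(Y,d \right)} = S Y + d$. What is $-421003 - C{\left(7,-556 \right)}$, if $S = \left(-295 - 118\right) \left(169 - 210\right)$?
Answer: $-538975$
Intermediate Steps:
$S = 16933$ ($S = \left(-413\right) \left(-41\right) = 16933$)
$C{\left(Y,d \right)} = -3 + d + 16933 Y$ ($C{\left(Y,d \right)} = -3 + \left(16933 Y + d\right) = -3 + \left(d + 16933 Y\right) = -3 + d + 16933 Y$)
$-421003 - C{\left(7,-556 \right)} = -421003 - \left(-3 - 556 + 16933 \cdot 7\right) = -421003 - \left(-3 - 556 + 118531\right) = -421003 - 117972 = -538975$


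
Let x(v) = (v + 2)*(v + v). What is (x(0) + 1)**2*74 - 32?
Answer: 42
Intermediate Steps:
x(v) = 2*v*(2 + v) (x(v) = (2 + v)*(2*v) = 2*v*(2 + v))
(x(0) + 1)**2*74 - 32 = (2*0*(2 + 0) + 1)**2*74 - 32 = (2*0*2 + 1)**2*74 - 32 = (0 + 1)**2*74 - 32 = 1**2*74 - 32 = 1*74 - 32 = 74 - 32 = 42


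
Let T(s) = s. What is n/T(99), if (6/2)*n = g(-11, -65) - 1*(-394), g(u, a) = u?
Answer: 383/297 ≈ 1.2896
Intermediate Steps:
n = 383/3 (n = (-11 - 1*(-394))/3 = (-11 + 394)/3 = (⅓)*383 = 383/3 ≈ 127.67)
n/T(99) = (383/3)/99 = (383/3)*(1/99) = 383/297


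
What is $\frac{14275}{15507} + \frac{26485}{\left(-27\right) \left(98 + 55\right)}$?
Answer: $- \frac{39081430}{7117713} \approx -5.4907$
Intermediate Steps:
$\frac{14275}{15507} + \frac{26485}{\left(-27\right) \left(98 + 55\right)} = 14275 \cdot \frac{1}{15507} + \frac{26485}{\left(-27\right) 153} = \frac{14275}{15507} + \frac{26485}{-4131} = \frac{14275}{15507} + 26485 \left(- \frac{1}{4131}\right) = \frac{14275}{15507} - \frac{26485}{4131} = - \frac{39081430}{7117713}$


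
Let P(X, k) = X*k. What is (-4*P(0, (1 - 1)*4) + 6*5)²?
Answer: 900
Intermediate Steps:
(-4*P(0, (1 - 1)*4) + 6*5)² = (-0*(1 - 1)*4 + 6*5)² = (-0*0*4 + 30)² = (-0*0 + 30)² = (-4*0 + 30)² = (0 + 30)² = 30² = 900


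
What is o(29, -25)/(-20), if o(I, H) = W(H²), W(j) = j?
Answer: -125/4 ≈ -31.250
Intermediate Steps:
o(I, H) = H²
o(29, -25)/(-20) = (-25)²/(-20) = 625*(-1/20) = -125/4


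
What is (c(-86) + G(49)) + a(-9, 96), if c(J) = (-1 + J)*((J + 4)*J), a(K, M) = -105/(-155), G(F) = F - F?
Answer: -19019223/31 ≈ -6.1352e+5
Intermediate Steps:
G(F) = 0
a(K, M) = 21/31 (a(K, M) = -105*(-1/155) = 21/31)
c(J) = J*(-1 + J)*(4 + J) (c(J) = (-1 + J)*((4 + J)*J) = (-1 + J)*(J*(4 + J)) = J*(-1 + J)*(4 + J))
(c(-86) + G(49)) + a(-9, 96) = (-86*(-4 + (-86)² + 3*(-86)) + 0) + 21/31 = (-86*(-4 + 7396 - 258) + 0) + 21/31 = (-86*7134 + 0) + 21/31 = (-613524 + 0) + 21/31 = -613524 + 21/31 = -19019223/31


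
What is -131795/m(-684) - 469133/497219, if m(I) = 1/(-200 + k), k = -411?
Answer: 40039427153022/497219 ≈ 8.0527e+7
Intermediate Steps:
m(I) = -1/611 (m(I) = 1/(-200 - 411) = 1/(-611) = -1/611)
-131795/m(-684) - 469133/497219 = -131795/(-1/611) - 469133/497219 = -131795*(-611) - 469133*1/497219 = 80526745 - 469133/497219 = 40039427153022/497219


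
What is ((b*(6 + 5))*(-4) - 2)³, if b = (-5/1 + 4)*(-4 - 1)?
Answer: -10941048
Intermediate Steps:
b = 5 (b = (-5*1 + 4)*(-5) = (-5 + 4)*(-5) = -1*(-5) = 5)
((b*(6 + 5))*(-4) - 2)³ = ((5*(6 + 5))*(-4) - 2)³ = ((5*11)*(-4) - 2)³ = (55*(-4) - 2)³ = (-220 - 2)³ = (-222)³ = -10941048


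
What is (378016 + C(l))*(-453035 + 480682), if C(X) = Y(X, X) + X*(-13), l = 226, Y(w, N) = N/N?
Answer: 10369809113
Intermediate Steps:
Y(w, N) = 1
C(X) = 1 - 13*X (C(X) = 1 + X*(-13) = 1 - 13*X)
(378016 + C(l))*(-453035 + 480682) = (378016 + (1 - 13*226))*(-453035 + 480682) = (378016 + (1 - 2938))*27647 = (378016 - 2937)*27647 = 375079*27647 = 10369809113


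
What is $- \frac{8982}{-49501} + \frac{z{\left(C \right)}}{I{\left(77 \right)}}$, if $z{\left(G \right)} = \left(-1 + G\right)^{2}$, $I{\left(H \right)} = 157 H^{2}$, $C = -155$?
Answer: $\frac{9565577982}{46078154353} \approx 0.20759$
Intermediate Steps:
$- \frac{8982}{-49501} + \frac{z{\left(C \right)}}{I{\left(77 \right)}} = - \frac{8982}{-49501} + \frac{\left(-1 - 155\right)^{2}}{157 \cdot 77^{2}} = \left(-8982\right) \left(- \frac{1}{49501}\right) + \frac{\left(-156\right)^{2}}{157 \cdot 5929} = \frac{8982}{49501} + \frac{24336}{930853} = \frac{9565577982}{46078154353}$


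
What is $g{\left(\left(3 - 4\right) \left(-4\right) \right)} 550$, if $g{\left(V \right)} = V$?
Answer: $2200$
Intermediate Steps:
$g{\left(\left(3 - 4\right) \left(-4\right) \right)} 550 = \left(3 - 4\right) \left(-4\right) 550 = \left(-1\right) \left(-4\right) 550 = 4 \cdot 550 = 2200$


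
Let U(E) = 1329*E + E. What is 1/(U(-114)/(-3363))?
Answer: 59/2660 ≈ 0.022180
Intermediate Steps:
U(E) = 1330*E
1/(U(-114)/(-3363)) = 1/((1330*(-114))/(-3363)) = 1/(-151620*(-1/3363)) = 1/(2660/59) = 59/2660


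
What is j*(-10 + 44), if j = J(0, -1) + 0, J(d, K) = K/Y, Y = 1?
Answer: -34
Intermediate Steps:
J(d, K) = K (J(d, K) = K/1 = K*1 = K)
j = -1 (j = -1 + 0 = -1)
j*(-10 + 44) = -(-10 + 44) = -1*34 = -34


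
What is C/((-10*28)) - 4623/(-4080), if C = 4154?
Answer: -130449/9520 ≈ -13.703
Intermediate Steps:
C/((-10*28)) - 4623/(-4080) = 4154/((-10*28)) - 4623/(-4080) = 4154/(-280) - 4623*(-1/4080) = 4154*(-1/280) + 1541/1360 = -2077/140 + 1541/1360 = -130449/9520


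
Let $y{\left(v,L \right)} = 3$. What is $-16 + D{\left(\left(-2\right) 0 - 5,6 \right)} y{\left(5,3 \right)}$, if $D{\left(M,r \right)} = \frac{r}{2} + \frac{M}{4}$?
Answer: $- \frac{43}{4} \approx -10.75$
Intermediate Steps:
$D{\left(M,r \right)} = \frac{r}{2} + \frac{M}{4}$ ($D{\left(M,r \right)} = r \frac{1}{2} + M \frac{1}{4} = \frac{r}{2} + \frac{M}{4}$)
$-16 + D{\left(\left(-2\right) 0 - 5,6 \right)} y{\left(5,3 \right)} = -16 + \left(\frac{1}{2} \cdot 6 + \frac{\left(-2\right) 0 - 5}{4}\right) 3 = -16 + \left(3 + \frac{0 - 5}{4}\right) 3 = -16 + \left(3 + \frac{1}{4} \left(-5\right)\right) 3 = -16 + \left(3 - \frac{5}{4}\right) 3 = -16 + \frac{7}{4} \cdot 3 = -16 + \frac{21}{4} = - \frac{43}{4}$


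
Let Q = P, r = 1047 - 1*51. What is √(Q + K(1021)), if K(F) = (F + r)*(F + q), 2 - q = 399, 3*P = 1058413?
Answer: √14502711/3 ≈ 1269.4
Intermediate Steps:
P = 1058413/3 (P = (⅓)*1058413 = 1058413/3 ≈ 3.5280e+5)
r = 996 (r = 1047 - 51 = 996)
q = -397 (q = 2 - 1*399 = 2 - 399 = -397)
K(F) = (-397 + F)*(996 + F) (K(F) = (F + 996)*(F - 397) = (996 + F)*(-397 + F) = (-397 + F)*(996 + F))
Q = 1058413/3 ≈ 3.5280e+5
√(Q + K(1021)) = √(1058413/3 + (-395412 + 1021² + 599*1021)) = √(1058413/3 + (-395412 + 1042441 + 611579)) = √(1058413/3 + 1258608) = √(4834237/3) = √14502711/3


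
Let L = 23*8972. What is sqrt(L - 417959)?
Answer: I*sqrt(211603) ≈ 460.0*I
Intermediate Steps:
L = 206356
sqrt(L - 417959) = sqrt(206356 - 417959) = sqrt(-211603) = I*sqrt(211603)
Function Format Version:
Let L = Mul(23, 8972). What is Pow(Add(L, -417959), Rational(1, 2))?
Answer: Mul(I, Pow(211603, Rational(1, 2))) ≈ Mul(460.00, I)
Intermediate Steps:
L = 206356
Pow(Add(L, -417959), Rational(1, 2)) = Pow(Add(206356, -417959), Rational(1, 2)) = Pow(-211603, Rational(1, 2)) = Mul(I, Pow(211603, Rational(1, 2)))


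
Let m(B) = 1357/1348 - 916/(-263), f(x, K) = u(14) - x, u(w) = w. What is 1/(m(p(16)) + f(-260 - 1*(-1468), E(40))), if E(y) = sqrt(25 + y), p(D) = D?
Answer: -354524/421709997 ≈ -0.00084068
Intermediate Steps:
f(x, K) = 14 - x
m(B) = 1591659/354524 (m(B) = 1357*(1/1348) - 916*(-1/263) = 1357/1348 + 916/263 = 1591659/354524)
1/(m(p(16)) + f(-260 - 1*(-1468), E(40))) = 1/(1591659/354524 + (14 - (-260 - 1*(-1468)))) = 1/(1591659/354524 + (14 - (-260 + 1468))) = 1/(1591659/354524 + (14 - 1*1208)) = 1/(1591659/354524 + (14 - 1208)) = 1/(1591659/354524 - 1194) = 1/(-421709997/354524) = -354524/421709997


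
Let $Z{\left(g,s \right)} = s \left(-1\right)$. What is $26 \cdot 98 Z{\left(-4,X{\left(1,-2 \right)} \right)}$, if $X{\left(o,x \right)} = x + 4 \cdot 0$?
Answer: $5096$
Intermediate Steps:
$X{\left(o,x \right)} = x$ ($X{\left(o,x \right)} = x + 0 = x$)
$Z{\left(g,s \right)} = - s$
$26 \cdot 98 Z{\left(-4,X{\left(1,-2 \right)} \right)} = 26 \cdot 98 \left(\left(-1\right) \left(-2\right)\right) = 2548 \cdot 2 = 5096$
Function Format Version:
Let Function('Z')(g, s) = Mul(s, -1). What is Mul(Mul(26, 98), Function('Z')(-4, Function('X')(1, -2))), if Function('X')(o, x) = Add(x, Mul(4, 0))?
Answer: 5096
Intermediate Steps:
Function('X')(o, x) = x (Function('X')(o, x) = Add(x, 0) = x)
Function('Z')(g, s) = Mul(-1, s)
Mul(Mul(26, 98), Function('Z')(-4, Function('X')(1, -2))) = Mul(Mul(26, 98), Mul(-1, -2)) = Mul(2548, 2) = 5096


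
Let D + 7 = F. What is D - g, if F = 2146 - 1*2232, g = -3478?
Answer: 3385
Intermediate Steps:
F = -86 (F = 2146 - 2232 = -86)
D = -93 (D = -7 - 86 = -93)
D - g = -93 - 1*(-3478) = -93 + 3478 = 3385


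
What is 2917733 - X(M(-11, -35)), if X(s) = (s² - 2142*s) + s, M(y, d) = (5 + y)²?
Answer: 2993513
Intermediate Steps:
X(s) = s² - 2141*s
2917733 - X(M(-11, -35)) = 2917733 - (5 - 11)²*(-2141 + (5 - 11)²) = 2917733 - (-6)²*(-2141 + (-6)²) = 2917733 - 36*(-2141 + 36) = 2917733 - 36*(-2105) = 2917733 - 1*(-75780) = 2917733 + 75780 = 2993513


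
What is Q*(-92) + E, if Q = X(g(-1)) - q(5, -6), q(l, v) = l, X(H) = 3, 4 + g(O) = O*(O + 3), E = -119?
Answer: 65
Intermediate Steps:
g(O) = -4 + O*(3 + O) (g(O) = -4 + O*(O + 3) = -4 + O*(3 + O))
Q = -2 (Q = 3 - 1*5 = 3 - 5 = -2)
Q*(-92) + E = -2*(-92) - 119 = 184 - 119 = 65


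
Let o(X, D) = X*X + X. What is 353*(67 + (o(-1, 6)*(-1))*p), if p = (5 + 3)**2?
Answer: 23651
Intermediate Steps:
o(X, D) = X + X**2 (o(X, D) = X**2 + X = X + X**2)
p = 64 (p = 8**2 = 64)
353*(67 + (o(-1, 6)*(-1))*p) = 353*(67 + (-(1 - 1)*(-1))*64) = 353*(67 + (-1*0*(-1))*64) = 353*(67 + (0*(-1))*64) = 353*(67 + 0*64) = 353*(67 + 0) = 353*67 = 23651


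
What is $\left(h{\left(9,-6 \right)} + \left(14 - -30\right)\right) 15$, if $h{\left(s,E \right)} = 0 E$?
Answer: $660$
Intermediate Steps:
$h{\left(s,E \right)} = 0$
$\left(h{\left(9,-6 \right)} + \left(14 - -30\right)\right) 15 = \left(0 + \left(14 - -30\right)\right) 15 = \left(0 + \left(14 + 30\right)\right) 15 = \left(0 + 44\right) 15 = 44 \cdot 15 = 660$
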